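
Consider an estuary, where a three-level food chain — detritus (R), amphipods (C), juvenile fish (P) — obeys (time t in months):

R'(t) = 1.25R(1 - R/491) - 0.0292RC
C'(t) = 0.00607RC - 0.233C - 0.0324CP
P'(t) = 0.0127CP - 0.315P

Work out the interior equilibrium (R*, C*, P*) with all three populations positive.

From dP/dt = 0: 0.0127C* = 0.315, so C* = 24.8.
From dR/dt = 0: 1.25(1 - R*/491) = 0.0292·24.8, giving R* = 491·(1 - 0.579) = 207.
From dC/dt = 0: 0.00607·207 - 0.233 = 0.0324P*, so P* = 1.02/0.0324 = 31.5.

R* ≈ 207, C* ≈ 24.8, P* ≈ 31.5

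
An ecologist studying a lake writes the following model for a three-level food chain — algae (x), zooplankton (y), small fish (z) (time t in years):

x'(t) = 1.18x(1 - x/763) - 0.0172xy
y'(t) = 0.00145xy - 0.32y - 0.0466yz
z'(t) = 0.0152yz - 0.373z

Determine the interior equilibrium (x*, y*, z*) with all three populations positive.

x* ≈ 490, y* ≈ 24.5, z* ≈ 8.38

From dz/dt = 0: 0.0152y* = 0.373, so y* = 24.5.
From dx/dt = 0: 1.18(1 - x*/763) = 0.0172·24.5, giving x* = 763·(1 - 0.358) = 490.
From dy/dt = 0: 0.00145·490 - 0.32 = 0.0466z*, so z* = 0.391/0.0466 = 8.38.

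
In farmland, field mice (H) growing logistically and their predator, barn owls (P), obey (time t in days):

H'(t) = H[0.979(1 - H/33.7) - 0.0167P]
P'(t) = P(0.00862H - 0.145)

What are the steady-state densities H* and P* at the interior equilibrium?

H* ≈ 16.8, P* ≈ 29.4

From dP/dt = 0 with P > 0: 0.00862H* = 0.145, so H* = 16.8.
Substitute into dH/dt = 0: 0.979(1 - 16.8/33.7) = 0.0167P*.
The bracket is 0.501, giving P* = 0.49/0.0167 = 29.4.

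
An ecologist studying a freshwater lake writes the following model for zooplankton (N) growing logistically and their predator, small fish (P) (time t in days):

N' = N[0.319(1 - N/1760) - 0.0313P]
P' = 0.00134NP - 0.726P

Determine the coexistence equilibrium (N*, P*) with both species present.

From dP/dt = 0 with P > 0: 0.00134N* = 0.726, so N* = 542.
Substitute into dN/dt = 0: 0.319(1 - 542/1760) = 0.0313P*.
The bracket is 0.692, giving P* = 0.221/0.0313 = 7.05.

N* ≈ 542, P* ≈ 7.05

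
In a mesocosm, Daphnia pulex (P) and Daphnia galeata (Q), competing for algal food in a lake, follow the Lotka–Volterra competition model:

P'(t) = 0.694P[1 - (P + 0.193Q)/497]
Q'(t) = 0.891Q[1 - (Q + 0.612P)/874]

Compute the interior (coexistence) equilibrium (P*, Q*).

Setting both brackets to zero gives the nullclines P + 0.193Q = 497 and 0.612P + Q = 874.
Substituting Q = 874 - 0.612P into the first: P(1 - 0.193·0.612) = 497 - 0.193·874.
So P* = 328/0.882 = 372, and then Q* = 874 - 0.612·372 = 646.

P* ≈ 372, Q* ≈ 646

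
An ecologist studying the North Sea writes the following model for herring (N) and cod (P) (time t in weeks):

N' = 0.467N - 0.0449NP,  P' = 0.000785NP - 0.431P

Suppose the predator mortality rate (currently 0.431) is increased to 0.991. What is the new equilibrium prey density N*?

N* ≈ 1260

At the interior fixed point, setting dP/dt = 0 with P > 0 fixes N* = (predator death rate)/(NP coefficient) — independent of the other coefficients.
With the change, N* = 0.991/0.000785 = 1260; it rises from 549.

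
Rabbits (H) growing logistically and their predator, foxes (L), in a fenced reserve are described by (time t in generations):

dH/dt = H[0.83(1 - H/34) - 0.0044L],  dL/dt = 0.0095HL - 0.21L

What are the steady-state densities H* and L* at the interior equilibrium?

H* ≈ 22.1, L* ≈ 66

From dL/dt = 0 with L > 0: 0.0095H* = 0.21, so H* = 22.1.
Substitute into dH/dt = 0: 0.83(1 - 22.1/34) = 0.0044L*.
The bracket is 0.35, giving L* = 0.29/0.0044 = 66.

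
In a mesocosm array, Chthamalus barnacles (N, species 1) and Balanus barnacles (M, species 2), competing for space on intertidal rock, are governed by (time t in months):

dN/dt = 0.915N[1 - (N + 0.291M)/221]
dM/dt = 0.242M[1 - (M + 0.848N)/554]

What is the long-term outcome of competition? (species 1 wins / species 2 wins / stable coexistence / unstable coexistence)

Compare the nullcline intercepts: K1/α12 = 221/0.291 = 759 > K2 = 554; K2/α21 = 554/0.848 = 653 > K1 = 221.
Since both inequalities hold, each species can invade when rare, so the interior equilibrium is stable.

stable coexistence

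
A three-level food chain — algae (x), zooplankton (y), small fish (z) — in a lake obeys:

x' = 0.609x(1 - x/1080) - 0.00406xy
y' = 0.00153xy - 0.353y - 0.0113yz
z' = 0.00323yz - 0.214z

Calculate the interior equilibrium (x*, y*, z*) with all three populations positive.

x* ≈ 603, y* ≈ 66.3, z* ≈ 50.4

From dz/dt = 0: 0.00323y* = 0.214, so y* = 66.3.
From dx/dt = 0: 0.609(1 - x*/1080) = 0.00406·66.3, giving x* = 1080·(1 - 0.442) = 603.
From dy/dt = 0: 0.00153·603 - 0.353 = 0.0113z*, so z* = 0.57/0.0113 = 50.4.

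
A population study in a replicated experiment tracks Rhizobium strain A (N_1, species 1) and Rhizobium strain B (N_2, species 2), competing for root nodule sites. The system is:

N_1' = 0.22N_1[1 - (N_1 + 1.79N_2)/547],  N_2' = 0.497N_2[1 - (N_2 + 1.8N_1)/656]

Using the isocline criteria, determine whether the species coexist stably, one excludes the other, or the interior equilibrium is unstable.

unstable coexistence (outcome depends on initial conditions)

Compare the nullcline intercepts: K1/α12 = 547/1.79 = 306 < K2 = 656; K2/α21 = 656/1.8 = 364 < K1 = 547.
Since both are reversed, neither can invade when rare; the interior point is a saddle.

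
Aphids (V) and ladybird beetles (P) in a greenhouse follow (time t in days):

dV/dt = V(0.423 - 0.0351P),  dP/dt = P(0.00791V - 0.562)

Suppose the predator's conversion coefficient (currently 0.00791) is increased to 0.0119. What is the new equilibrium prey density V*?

At the interior fixed point, setting dP/dt = 0 with P > 0 fixes V* = (predator death rate)/(VP coefficient) — independent of the other coefficients.
With the change, V* = 0.562/0.0119 = 47.2; it falls from 71.

V* ≈ 47.2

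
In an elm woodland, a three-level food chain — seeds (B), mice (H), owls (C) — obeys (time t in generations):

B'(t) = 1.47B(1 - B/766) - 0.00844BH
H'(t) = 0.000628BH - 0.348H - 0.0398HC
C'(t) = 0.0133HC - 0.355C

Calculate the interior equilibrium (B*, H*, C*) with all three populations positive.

B* ≈ 649, H* ≈ 26.7, C* ≈ 1.49

From dC/dt = 0: 0.0133H* = 0.355, so H* = 26.7.
From dB/dt = 0: 1.47(1 - B*/766) = 0.00844·26.7, giving B* = 766·(1 - 0.153) = 649.
From dH/dt = 0: 0.000628·649 - 0.348 = 0.0398C*, so C* = 0.0593/0.0398 = 1.49.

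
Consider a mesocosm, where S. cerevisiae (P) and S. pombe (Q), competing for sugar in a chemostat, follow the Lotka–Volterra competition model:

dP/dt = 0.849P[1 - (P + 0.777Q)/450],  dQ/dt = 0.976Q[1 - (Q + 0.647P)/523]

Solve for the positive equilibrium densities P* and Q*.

P* ≈ 87.7, Q* ≈ 466

Setting both brackets to zero gives the nullclines P + 0.777Q = 450 and 0.647P + Q = 523.
Substituting Q = 523 - 0.647P into the first: P(1 - 0.777·0.647) = 450 - 0.777·523.
So P* = 43.6/0.497 = 87.7, and then Q* = 523 - 0.647·87.7 = 466.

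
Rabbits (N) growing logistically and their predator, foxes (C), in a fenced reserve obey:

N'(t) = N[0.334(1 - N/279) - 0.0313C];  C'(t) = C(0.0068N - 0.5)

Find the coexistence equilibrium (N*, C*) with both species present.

From dC/dt = 0 with C > 0: 0.0068N* = 0.5, so N* = 73.5.
Substitute into dN/dt = 0: 0.334(1 - 73.5/279) = 0.0313C*.
The bracket is 0.736, giving C* = 0.246/0.0313 = 7.86.

N* ≈ 73.5, C* ≈ 7.86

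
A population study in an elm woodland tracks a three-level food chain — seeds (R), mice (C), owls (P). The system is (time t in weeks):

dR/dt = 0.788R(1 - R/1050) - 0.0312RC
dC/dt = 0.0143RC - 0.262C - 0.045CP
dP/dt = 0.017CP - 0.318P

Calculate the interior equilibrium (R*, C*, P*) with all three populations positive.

R* ≈ 272, C* ≈ 18.7, P* ≈ 80.7

From dP/dt = 0: 0.017C* = 0.318, so C* = 18.7.
From dR/dt = 0: 0.788(1 - R*/1050) = 0.0312·18.7, giving R* = 1050·(1 - 0.741) = 272.
From dC/dt = 0: 0.0143·272 - 0.262 = 0.045P*, so P* = 3.63/0.045 = 80.7.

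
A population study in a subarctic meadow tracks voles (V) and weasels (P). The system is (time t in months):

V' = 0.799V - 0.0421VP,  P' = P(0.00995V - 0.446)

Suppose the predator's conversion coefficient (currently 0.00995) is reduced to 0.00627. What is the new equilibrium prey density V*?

V* ≈ 71.1

At the interior fixed point, setting dP/dt = 0 with P > 0 fixes V* = (predator death rate)/(VP coefficient) — independent of the other coefficients.
With the change, V* = 0.446/0.00627 = 71.1; it rises from 44.8.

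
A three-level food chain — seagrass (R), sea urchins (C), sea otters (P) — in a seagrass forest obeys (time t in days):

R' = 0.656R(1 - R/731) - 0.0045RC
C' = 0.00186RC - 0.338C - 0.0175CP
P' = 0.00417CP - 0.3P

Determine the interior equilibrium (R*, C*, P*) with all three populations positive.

R* ≈ 370, C* ≈ 71.9, P* ≈ 20

From dP/dt = 0: 0.00417C* = 0.3, so C* = 71.9.
From dR/dt = 0: 0.656(1 - R*/731) = 0.0045·71.9, giving R* = 731·(1 - 0.494) = 370.
From dC/dt = 0: 0.00186·370 - 0.338 = 0.0175P*, so P* = 0.351/0.0175 = 20.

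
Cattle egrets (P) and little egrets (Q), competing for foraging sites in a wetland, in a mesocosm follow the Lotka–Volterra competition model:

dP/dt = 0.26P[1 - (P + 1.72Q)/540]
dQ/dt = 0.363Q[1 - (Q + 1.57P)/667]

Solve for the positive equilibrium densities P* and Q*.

P* ≈ 357, Q* ≈ 106

Setting both brackets to zero gives the nullclines P + 1.72Q = 540 and 1.57P + Q = 667.
Substituting Q = 667 - 1.57P into the first: P(1 - 1.72·1.57) = 540 - 1.72·667.
So P* = -607/-1.7 = 357, and then Q* = 667 - 1.57·357 = 106.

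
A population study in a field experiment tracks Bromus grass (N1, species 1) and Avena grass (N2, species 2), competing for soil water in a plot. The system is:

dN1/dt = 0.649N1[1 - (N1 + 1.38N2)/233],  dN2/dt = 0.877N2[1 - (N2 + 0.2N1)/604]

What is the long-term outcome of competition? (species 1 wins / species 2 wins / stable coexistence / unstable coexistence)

Compare the nullcline intercepts: K1/α12 = 233/1.38 = 169 < K2 = 604; K2/α21 = 604/0.2 = 3020 > K1 = 233.
Since the inequalities point opposite ways, species 2 can invade but species 1 cannot.

species 2 excludes species 1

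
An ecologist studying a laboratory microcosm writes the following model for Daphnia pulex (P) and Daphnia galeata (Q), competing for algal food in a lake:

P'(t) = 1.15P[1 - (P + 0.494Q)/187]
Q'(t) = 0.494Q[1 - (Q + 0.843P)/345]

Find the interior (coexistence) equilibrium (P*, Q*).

Setting both brackets to zero gives the nullclines P + 0.494Q = 187 and 0.843P + Q = 345.
Substituting Q = 345 - 0.843P into the first: P(1 - 0.494·0.843) = 187 - 0.494·345.
So P* = 16.6/0.584 = 28.4, and then Q* = 345 - 0.843·28.4 = 321.

P* ≈ 28.4, Q* ≈ 321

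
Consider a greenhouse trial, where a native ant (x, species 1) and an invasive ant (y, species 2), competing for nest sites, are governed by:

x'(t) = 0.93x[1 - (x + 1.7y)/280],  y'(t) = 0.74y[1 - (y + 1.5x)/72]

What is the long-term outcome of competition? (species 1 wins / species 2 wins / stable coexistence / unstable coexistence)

species 1 excludes species 2

Compare the nullcline intercepts: K1/α12 = 280/1.7 = 165 > K2 = 72; K2/α21 = 72/1.5 = 48 < K1 = 280.
Since the inequalities point opposite ways, species 1 can invade but species 2 cannot.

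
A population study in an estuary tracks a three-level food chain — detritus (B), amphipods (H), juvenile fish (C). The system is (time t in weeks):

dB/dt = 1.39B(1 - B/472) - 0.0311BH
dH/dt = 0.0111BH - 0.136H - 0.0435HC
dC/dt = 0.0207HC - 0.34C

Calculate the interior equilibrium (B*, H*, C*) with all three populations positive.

B* ≈ 299, H* ≈ 16.4, C* ≈ 73.1

From dC/dt = 0: 0.0207H* = 0.34, so H* = 16.4.
From dB/dt = 0: 1.39(1 - B*/472) = 0.0311·16.4, giving B* = 472·(1 - 0.367) = 299.
From dH/dt = 0: 0.0111·299 - 0.136 = 0.0435C*, so C* = 3.18/0.0435 = 73.1.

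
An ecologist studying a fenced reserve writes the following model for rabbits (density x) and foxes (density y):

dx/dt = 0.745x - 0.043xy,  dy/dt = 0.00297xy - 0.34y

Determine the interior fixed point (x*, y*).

Set dy/dt = 0 with y > 0: 0.00297x - 0.34 = 0, so x* = 0.34/0.00297 = 114.
Set dx/dt = 0 with x > 0: 0.745 - 0.043y = 0, so y* = 0.745/0.043 = 17.3.

x* ≈ 114, y* ≈ 17.3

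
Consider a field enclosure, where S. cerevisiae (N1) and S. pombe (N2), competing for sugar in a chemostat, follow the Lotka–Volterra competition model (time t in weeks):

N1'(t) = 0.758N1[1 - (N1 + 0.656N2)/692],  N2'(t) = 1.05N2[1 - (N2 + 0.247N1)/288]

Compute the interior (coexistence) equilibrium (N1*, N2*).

N1* ≈ 600, N2* ≈ 140

Setting both brackets to zero gives the nullclines N1 + 0.656N2 = 692 and 0.247N1 + N2 = 288.
Substituting N2 = 288 - 0.247N1 into the first: N1(1 - 0.656·0.247) = 692 - 0.656·288.
So N1* = 503/0.838 = 600, and then N2* = 288 - 0.247·600 = 140.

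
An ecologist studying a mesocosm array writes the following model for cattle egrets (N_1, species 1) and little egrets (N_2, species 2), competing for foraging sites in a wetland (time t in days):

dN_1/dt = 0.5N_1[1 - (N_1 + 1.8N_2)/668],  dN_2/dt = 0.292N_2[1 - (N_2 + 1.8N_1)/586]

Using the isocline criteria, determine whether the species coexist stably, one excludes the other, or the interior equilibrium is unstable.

unstable coexistence (outcome depends on initial conditions)

Compare the nullcline intercepts: K1/α12 = 668/1.8 = 371 < K2 = 586; K2/α21 = 586/1.8 = 326 < K1 = 668.
Since both are reversed, neither can invade when rare; the interior point is a saddle.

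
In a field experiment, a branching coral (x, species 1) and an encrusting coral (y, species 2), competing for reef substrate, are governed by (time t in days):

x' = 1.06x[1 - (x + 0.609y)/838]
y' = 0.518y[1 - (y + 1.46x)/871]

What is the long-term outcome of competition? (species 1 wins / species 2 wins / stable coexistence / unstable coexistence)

species 1 excludes species 2

Compare the nullcline intercepts: K1/α12 = 838/0.609 = 1380 > K2 = 871; K2/α21 = 871/1.46 = 597 < K1 = 838.
Since the inequalities point opposite ways, species 1 can invade but species 2 cannot.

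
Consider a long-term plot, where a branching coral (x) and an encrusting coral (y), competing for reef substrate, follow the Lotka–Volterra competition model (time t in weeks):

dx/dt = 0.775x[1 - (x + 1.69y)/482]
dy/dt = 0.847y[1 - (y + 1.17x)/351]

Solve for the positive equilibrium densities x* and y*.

Setting both brackets to zero gives the nullclines x + 1.69y = 482 and 1.17x + y = 351.
Substituting y = 351 - 1.17x into the first: x(1 - 1.69·1.17) = 482 - 1.69·351.
So x* = -111/-0.977 = 114, and then y* = 351 - 1.17·114 = 218.

x* ≈ 114, y* ≈ 218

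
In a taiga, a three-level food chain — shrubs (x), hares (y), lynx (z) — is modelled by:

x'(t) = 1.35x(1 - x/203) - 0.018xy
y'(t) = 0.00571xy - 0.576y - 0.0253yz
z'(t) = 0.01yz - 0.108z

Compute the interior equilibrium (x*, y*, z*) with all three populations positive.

x* ≈ 174, y* ≈ 10.8, z* ≈ 16.5

From dz/dt = 0: 0.01y* = 0.108, so y* = 10.8.
From dx/dt = 0: 1.35(1 - x*/203) = 0.018·10.8, giving x* = 203·(1 - 0.144) = 174.
From dy/dt = 0: 0.00571·174 - 0.576 = 0.0253z*, so z* = 0.416/0.0253 = 16.5.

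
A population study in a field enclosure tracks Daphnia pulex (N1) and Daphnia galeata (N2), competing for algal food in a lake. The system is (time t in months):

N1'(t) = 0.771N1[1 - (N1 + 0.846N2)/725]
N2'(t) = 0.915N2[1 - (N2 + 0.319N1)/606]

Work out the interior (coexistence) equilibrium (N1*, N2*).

N1* ≈ 291, N2* ≈ 513

Setting both brackets to zero gives the nullclines N1 + 0.846N2 = 725 and 0.319N1 + N2 = 606.
Substituting N2 = 606 - 0.319N1 into the first: N1(1 - 0.846·0.319) = 725 - 0.846·606.
So N1* = 212/0.73 = 291, and then N2* = 606 - 0.319·291 = 513.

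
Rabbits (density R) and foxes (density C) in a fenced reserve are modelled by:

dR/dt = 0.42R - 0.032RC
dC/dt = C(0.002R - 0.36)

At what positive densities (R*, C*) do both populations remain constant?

R* ≈ 180, C* ≈ 13.1

Set dC/dt = 0 with C > 0: 0.002R - 0.36 = 0, so R* = 0.36/0.002 = 180.
Set dR/dt = 0 with R > 0: 0.42 - 0.032C = 0, so C* = 0.42/0.032 = 13.1.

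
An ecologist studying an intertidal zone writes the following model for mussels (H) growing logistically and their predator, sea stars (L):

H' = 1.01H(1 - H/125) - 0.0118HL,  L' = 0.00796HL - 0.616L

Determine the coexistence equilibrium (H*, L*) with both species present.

H* ≈ 77.4, L* ≈ 32.6

From dL/dt = 0 with L > 0: 0.00796H* = 0.616, so H* = 77.4.
Substitute into dH/dt = 0: 1.01(1 - 77.4/125) = 0.0118L*.
The bracket is 0.381, giving L* = 0.385/0.0118 = 32.6.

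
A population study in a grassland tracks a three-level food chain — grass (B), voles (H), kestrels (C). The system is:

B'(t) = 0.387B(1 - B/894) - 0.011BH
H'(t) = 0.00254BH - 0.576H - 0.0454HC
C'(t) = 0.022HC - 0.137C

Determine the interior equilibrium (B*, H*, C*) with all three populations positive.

From dC/dt = 0: 0.022H* = 0.137, so H* = 6.23.
From dB/dt = 0: 0.387(1 - B*/894) = 0.011·6.23, giving B* = 894·(1 - 0.177) = 736.
From dH/dt = 0: 0.00254·736 - 0.576 = 0.0454C*, so C* = 1.29/0.0454 = 28.5.

B* ≈ 736, H* ≈ 6.23, C* ≈ 28.5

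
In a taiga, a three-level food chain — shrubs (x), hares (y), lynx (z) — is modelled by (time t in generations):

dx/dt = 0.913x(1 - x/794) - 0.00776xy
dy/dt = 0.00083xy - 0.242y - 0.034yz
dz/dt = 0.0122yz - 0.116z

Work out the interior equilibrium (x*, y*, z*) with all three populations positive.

x* ≈ 730, y* ≈ 9.51, z* ≈ 10.7

From dz/dt = 0: 0.0122y* = 0.116, so y* = 9.51.
From dx/dt = 0: 0.913(1 - x*/794) = 0.00776·9.51, giving x* = 794·(1 - 0.0808) = 730.
From dy/dt = 0: 0.00083·730 - 0.242 = 0.034z*, so z* = 0.364/0.034 = 10.7.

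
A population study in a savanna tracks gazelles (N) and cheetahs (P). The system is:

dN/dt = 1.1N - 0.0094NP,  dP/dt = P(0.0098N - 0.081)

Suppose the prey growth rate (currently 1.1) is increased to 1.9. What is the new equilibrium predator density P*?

At the interior fixed point, setting dN/dt = 0 with N > 0 fixes P* = (prey growth rate)/(NP coefficient) — independent of the other coefficients.
With the change, P* = 1.9/0.0094 = 202; it rises from 117.

P* ≈ 202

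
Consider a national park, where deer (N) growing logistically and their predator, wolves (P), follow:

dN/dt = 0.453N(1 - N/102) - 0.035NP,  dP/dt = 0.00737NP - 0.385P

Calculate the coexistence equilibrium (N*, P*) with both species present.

From dP/dt = 0 with P > 0: 0.00737N* = 0.385, so N* = 52.2.
Substitute into dN/dt = 0: 0.453(1 - 52.2/102) = 0.035P*.
The bracket is 0.488, giving P* = 0.221/0.035 = 6.31.

N* ≈ 52.2, P* ≈ 6.31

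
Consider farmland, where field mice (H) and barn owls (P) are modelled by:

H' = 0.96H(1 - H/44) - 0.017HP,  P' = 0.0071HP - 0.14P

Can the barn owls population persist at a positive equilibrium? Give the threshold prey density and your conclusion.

The predator equation gives dP/dt > 0 only when H > 0.14/0.0071 = 19.7.
Without the predator, H → K = 44. Since 44 > 19.7, the predator can invade and persist.

Threshold H = 19.7; K > 19.7, so yes, the predator persists.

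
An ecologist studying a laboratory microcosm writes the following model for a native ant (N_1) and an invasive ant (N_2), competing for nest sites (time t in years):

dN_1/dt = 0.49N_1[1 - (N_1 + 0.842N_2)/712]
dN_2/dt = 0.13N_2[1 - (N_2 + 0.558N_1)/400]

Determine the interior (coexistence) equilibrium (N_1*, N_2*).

Setting both brackets to zero gives the nullclines N_1 + 0.842N_2 = 712 and 0.558N_1 + N_2 = 400.
Substituting N_2 = 400 - 0.558N_1 into the first: N_1(1 - 0.842·0.558) = 712 - 0.842·400.
So N_1* = 375/0.53 = 708, and then N_2* = 400 - 0.558·708 = 5.1.

N_1* ≈ 708, N_2* ≈ 5.1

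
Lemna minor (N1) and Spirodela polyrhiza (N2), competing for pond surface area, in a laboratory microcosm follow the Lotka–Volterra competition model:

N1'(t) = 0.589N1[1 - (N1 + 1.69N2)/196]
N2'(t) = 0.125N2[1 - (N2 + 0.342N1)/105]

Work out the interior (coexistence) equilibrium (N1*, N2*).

N1* ≈ 44, N2* ≈ 90

Setting both brackets to zero gives the nullclines N1 + 1.69N2 = 196 and 0.342N1 + N2 = 105.
Substituting N2 = 105 - 0.342N1 into the first: N1(1 - 1.69·0.342) = 196 - 1.69·105.
So N1* = 18.6/0.422 = 44, and then N2* = 105 - 0.342·44 = 90.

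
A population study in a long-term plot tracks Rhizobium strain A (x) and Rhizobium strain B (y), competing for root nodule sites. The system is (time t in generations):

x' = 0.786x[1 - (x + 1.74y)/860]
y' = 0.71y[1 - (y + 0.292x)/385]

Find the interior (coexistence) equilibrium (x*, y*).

x* ≈ 386, y* ≈ 272

Setting both brackets to zero gives the nullclines x + 1.74y = 860 and 0.292x + y = 385.
Substituting y = 385 - 0.292x into the first: x(1 - 1.74·0.292) = 860 - 1.74·385.
So x* = 190/0.492 = 386, and then y* = 385 - 0.292·386 = 272.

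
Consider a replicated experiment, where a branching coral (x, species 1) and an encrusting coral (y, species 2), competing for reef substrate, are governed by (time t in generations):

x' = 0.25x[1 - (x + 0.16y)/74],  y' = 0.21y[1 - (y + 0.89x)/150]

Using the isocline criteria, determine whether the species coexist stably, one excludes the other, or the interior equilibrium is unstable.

Compare the nullcline intercepts: K1/α12 = 74/0.16 = 462 > K2 = 150; K2/α21 = 150/0.89 = 169 > K1 = 74.
Since both inequalities hold, each species can invade when rare, so the interior equilibrium is stable.

stable coexistence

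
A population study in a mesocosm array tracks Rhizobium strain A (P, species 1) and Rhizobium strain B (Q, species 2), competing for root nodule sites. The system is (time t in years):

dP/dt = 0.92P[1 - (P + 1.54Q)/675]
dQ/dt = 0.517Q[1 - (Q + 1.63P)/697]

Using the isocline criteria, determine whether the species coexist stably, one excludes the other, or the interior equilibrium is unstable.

unstable coexistence (outcome depends on initial conditions)

Compare the nullcline intercepts: K1/α12 = 675/1.54 = 438 < K2 = 697; K2/α21 = 697/1.63 = 428 < K1 = 675.
Since both are reversed, neither can invade when rare; the interior point is a saddle.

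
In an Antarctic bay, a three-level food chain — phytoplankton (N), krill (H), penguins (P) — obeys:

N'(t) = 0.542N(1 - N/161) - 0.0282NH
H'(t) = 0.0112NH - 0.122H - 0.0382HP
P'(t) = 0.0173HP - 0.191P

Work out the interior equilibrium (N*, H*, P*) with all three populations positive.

From dP/dt = 0: 0.0173H* = 0.191, so H* = 11.
From dN/dt = 0: 0.542(1 - N*/161) = 0.0282·11, giving N* = 161·(1 - 0.574) = 68.5.
From dH/dt = 0: 0.0112·68.5 - 0.122 = 0.0382P*, so P* = 0.645/0.0382 = 16.9.

N* ≈ 68.5, H* ≈ 11, P* ≈ 16.9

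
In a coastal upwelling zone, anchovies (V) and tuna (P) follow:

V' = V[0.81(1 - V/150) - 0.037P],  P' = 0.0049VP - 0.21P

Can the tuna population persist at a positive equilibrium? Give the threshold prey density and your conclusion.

Threshold V = 42.9; K > 42.9, so yes, the predator persists.

The predator equation gives dP/dt > 0 only when V > 0.21/0.0049 = 42.9.
Without the predator, V → K = 150. Since 150 > 42.9, the predator can invade and persist.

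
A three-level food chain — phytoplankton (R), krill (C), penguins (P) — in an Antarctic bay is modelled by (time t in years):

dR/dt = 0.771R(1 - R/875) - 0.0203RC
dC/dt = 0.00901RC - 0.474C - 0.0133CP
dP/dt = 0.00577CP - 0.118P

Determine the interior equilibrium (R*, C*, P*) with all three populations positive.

R* ≈ 404, C* ≈ 20.5, P* ≈ 238

From dP/dt = 0: 0.00577C* = 0.118, so C* = 20.5.
From dR/dt = 0: 0.771(1 - R*/875) = 0.0203·20.5, giving R* = 875·(1 - 0.538) = 404.
From dC/dt = 0: 0.00901·404 - 0.474 = 0.0133P*, so P* = 3.16/0.0133 = 238.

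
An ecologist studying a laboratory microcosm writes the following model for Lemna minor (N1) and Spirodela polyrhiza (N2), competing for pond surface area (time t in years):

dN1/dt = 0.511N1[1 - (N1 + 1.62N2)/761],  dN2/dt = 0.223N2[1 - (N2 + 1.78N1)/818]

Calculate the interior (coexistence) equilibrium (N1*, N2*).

N1* ≈ 300, N2* ≈ 285

Setting both brackets to zero gives the nullclines N1 + 1.62N2 = 761 and 1.78N1 + N2 = 818.
Substituting N2 = 818 - 1.78N1 into the first: N1(1 - 1.62·1.78) = 761 - 1.62·818.
So N1* = -564/-1.88 = 300, and then N2* = 818 - 1.78·300 = 285.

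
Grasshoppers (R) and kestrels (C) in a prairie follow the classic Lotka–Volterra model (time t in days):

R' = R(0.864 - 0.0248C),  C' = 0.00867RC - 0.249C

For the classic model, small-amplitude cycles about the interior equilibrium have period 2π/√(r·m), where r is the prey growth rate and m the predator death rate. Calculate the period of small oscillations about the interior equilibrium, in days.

Here r = 0.864 and m = 0.249, so r·m = 0.215.
ω = √0.215 = 0.464 per day, hence T = 2π/ω ≈ 13.5 days.

T ≈ 13.5 days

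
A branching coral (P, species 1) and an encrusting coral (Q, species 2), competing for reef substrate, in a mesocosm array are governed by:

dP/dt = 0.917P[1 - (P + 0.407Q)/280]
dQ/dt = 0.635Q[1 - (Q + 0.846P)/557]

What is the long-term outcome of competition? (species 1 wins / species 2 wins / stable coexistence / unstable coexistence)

Compare the nullcline intercepts: K1/α12 = 280/0.407 = 688 > K2 = 557; K2/α21 = 557/0.846 = 658 > K1 = 280.
Since both inequalities hold, each species can invade when rare, so the interior equilibrium is stable.

stable coexistence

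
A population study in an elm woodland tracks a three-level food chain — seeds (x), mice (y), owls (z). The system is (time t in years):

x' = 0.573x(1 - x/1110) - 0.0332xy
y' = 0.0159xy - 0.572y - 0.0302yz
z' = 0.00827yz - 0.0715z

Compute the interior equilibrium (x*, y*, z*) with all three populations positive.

From dz/dt = 0: 0.00827y* = 0.0715, so y* = 8.65.
From dx/dt = 0: 0.573(1 - x*/1110) = 0.0332·8.65, giving x* = 1110·(1 - 0.501) = 554.
From dy/dt = 0: 0.0159·554 - 0.572 = 0.0302z*, so z* = 8.24/0.0302 = 273.

x* ≈ 554, y* ≈ 8.65, z* ≈ 273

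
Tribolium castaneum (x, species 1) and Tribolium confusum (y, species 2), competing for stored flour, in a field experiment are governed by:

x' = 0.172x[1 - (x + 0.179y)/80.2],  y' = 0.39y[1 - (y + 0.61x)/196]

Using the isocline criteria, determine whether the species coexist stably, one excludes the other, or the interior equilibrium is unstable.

Compare the nullcline intercepts: K1/α12 = 80.2/0.179 = 448 > K2 = 196; K2/α21 = 196/0.61 = 321 > K1 = 80.2.
Since both inequalities hold, each species can invade when rare, so the interior equilibrium is stable.

stable coexistence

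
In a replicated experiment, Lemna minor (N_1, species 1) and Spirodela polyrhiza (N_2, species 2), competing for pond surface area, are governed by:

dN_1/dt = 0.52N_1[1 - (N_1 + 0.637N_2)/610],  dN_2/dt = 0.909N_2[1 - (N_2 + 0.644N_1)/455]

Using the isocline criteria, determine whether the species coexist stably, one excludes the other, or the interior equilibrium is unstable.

Compare the nullcline intercepts: K1/α12 = 610/0.637 = 958 > K2 = 455; K2/α21 = 455/0.644 = 707 > K1 = 610.
Since both inequalities hold, each species can invade when rare, so the interior equilibrium is stable.

stable coexistence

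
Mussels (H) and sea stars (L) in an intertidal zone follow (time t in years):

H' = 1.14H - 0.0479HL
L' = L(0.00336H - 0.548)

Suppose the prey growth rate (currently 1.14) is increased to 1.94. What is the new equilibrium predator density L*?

L* ≈ 40.5

At the interior fixed point, setting dH/dt = 0 with H > 0 fixes L* = (prey growth rate)/(HL coefficient) — independent of the other coefficients.
With the change, L* = 1.94/0.0479 = 40.5; it rises from 23.8.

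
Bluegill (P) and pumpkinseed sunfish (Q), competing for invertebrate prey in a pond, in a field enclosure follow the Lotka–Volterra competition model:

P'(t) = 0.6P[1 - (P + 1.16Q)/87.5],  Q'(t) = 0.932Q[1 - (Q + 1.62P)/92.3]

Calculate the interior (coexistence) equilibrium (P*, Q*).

Setting both brackets to zero gives the nullclines P + 1.16Q = 87.5 and 1.62P + Q = 92.3.
Substituting Q = 92.3 - 1.62P into the first: P(1 - 1.16·1.62) = 87.5 - 1.16·92.3.
So P* = -19.6/-0.879 = 22.3, and then Q* = 92.3 - 1.62·22.3 = 56.2.

P* ≈ 22.3, Q* ≈ 56.2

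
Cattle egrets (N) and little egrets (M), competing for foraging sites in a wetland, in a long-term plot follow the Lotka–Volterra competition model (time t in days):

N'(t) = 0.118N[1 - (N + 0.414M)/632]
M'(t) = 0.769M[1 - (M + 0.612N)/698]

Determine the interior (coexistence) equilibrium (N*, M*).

Setting both brackets to zero gives the nullclines N + 0.414M = 632 and 0.612N + M = 698.
Substituting M = 698 - 0.612N into the first: N(1 - 0.414·0.612) = 632 - 0.414·698.
So N* = 343/0.747 = 459, and then M* = 698 - 0.612·459 = 417.

N* ≈ 459, M* ≈ 417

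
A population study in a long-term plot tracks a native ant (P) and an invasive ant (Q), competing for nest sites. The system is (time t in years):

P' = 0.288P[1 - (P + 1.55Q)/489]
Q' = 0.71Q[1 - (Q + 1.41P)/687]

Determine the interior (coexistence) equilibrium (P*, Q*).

Setting both brackets to zero gives the nullclines P + 1.55Q = 489 and 1.41P + Q = 687.
Substituting Q = 687 - 1.41P into the first: P(1 - 1.55·1.41) = 489 - 1.55·687.
So P* = -576/-1.19 = 486, and then Q* = 687 - 1.41·486 = 2.1.

P* ≈ 486, Q* ≈ 2.1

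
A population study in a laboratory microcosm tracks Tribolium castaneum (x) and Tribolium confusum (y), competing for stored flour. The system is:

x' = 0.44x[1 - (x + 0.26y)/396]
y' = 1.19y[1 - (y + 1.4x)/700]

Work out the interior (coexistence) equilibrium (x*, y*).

x* ≈ 336, y* ≈ 229

Setting both brackets to zero gives the nullclines x + 0.26y = 396 and 1.4x + y = 700.
Substituting y = 700 - 1.4x into the first: x(1 - 0.26·1.4) = 396 - 0.26·700.
So x* = 214/0.636 = 336, and then y* = 700 - 1.4·336 = 229.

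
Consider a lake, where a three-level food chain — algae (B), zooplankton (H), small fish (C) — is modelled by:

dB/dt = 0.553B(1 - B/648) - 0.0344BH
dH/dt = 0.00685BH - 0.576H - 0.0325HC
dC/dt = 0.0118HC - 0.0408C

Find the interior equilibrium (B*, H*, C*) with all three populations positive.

B* ≈ 509, H* ≈ 3.46, C* ≈ 89.5

From dC/dt = 0: 0.0118H* = 0.0408, so H* = 3.46.
From dB/dt = 0: 0.553(1 - B*/648) = 0.0344·3.46, giving B* = 648·(1 - 0.215) = 509.
From dH/dt = 0: 0.00685·509 - 0.576 = 0.0325C*, so C* = 2.91/0.0325 = 89.5.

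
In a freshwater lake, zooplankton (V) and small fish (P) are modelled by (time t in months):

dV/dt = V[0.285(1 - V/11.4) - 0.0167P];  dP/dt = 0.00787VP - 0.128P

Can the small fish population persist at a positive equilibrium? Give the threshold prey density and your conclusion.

Threshold V = 16.3; K < 16.3, so no, the predator goes extinct.

The predator equation gives dP/dt > 0 only when V > 0.128/0.00787 = 16.3.
Without the predator, V → K = 11.4. Since 11.4 < 16.3, the predator cannot invade.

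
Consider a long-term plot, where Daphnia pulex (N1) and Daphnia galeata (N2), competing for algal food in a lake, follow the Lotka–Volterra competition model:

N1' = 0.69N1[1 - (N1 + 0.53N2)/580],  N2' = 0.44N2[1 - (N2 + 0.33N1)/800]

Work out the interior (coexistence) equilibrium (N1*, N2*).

N1* ≈ 189, N2* ≈ 738

Setting both brackets to zero gives the nullclines N1 + 0.53N2 = 580 and 0.33N1 + N2 = 800.
Substituting N2 = 800 - 0.33N1 into the first: N1(1 - 0.53·0.33) = 580 - 0.53·800.
So N1* = 156/0.825 = 189, and then N2* = 800 - 0.33·189 = 738.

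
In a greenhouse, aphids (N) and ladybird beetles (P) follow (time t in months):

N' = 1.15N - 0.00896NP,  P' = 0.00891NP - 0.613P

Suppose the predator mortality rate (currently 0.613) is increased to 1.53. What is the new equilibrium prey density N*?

N* ≈ 172

At the interior fixed point, setting dP/dt = 0 with P > 0 fixes N* = (predator death rate)/(NP coefficient) — independent of the other coefficients.
With the change, N* = 1.53/0.00891 = 172; it rises from 68.8.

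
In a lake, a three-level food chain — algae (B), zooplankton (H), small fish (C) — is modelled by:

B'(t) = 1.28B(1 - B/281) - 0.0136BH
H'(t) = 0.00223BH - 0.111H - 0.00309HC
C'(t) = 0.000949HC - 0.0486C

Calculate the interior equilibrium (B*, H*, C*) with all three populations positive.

From dC/dt = 0: 0.000949H* = 0.0486, so H* = 51.2.
From dB/dt = 0: 1.28(1 - B*/281) = 0.0136·51.2, giving B* = 281·(1 - 0.544) = 128.
From dH/dt = 0: 0.00223·128 - 0.111 = 0.00309C*, so C* = 0.175/0.00309 = 56.5.

B* ≈ 128, H* ≈ 51.2, C* ≈ 56.5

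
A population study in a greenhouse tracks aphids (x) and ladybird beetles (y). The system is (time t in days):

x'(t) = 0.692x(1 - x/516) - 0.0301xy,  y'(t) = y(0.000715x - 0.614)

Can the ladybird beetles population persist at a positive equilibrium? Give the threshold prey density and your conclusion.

Threshold x = 859; K < 859, so no, the predator goes extinct.

The predator equation gives dy/dt > 0 only when x > 0.614/0.000715 = 859.
Without the predator, x → K = 516. Since 516 < 859, the predator cannot invade.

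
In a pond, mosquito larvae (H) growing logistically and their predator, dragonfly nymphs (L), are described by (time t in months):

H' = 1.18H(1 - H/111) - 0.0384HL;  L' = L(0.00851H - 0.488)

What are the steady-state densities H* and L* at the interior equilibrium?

H* ≈ 57.3, L* ≈ 14.9

From dL/dt = 0 with L > 0: 0.00851H* = 0.488, so H* = 57.3.
Substitute into dH/dt = 0: 1.18(1 - 57.3/111) = 0.0384L*.
The bracket is 0.483, giving L* = 0.57/0.0384 = 14.9.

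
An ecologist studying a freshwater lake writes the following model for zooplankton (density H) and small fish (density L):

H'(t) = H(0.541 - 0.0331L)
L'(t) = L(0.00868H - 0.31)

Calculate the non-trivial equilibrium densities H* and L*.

H* ≈ 35.7, L* ≈ 16.3

Set dL/dt = 0 with L > 0: 0.00868H - 0.31 = 0, so H* = 0.31/0.00868 = 35.7.
Set dH/dt = 0 with H > 0: 0.541 - 0.0331L = 0, so L* = 0.541/0.0331 = 16.3.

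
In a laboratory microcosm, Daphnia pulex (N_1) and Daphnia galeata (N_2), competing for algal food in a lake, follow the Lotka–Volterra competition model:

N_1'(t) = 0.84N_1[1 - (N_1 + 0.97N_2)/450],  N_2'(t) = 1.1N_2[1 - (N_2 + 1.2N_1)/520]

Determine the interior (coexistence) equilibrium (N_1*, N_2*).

N_1* ≈ 332, N_2* ≈ 122

Setting both brackets to zero gives the nullclines N_1 + 0.97N_2 = 450 and 1.2N_1 + N_2 = 520.
Substituting N_2 = 520 - 1.2N_1 into the first: N_1(1 - 0.97·1.2) = 450 - 0.97·520.
So N_1* = -54.4/-0.164 = 332, and then N_2* = 520 - 1.2·332 = 122.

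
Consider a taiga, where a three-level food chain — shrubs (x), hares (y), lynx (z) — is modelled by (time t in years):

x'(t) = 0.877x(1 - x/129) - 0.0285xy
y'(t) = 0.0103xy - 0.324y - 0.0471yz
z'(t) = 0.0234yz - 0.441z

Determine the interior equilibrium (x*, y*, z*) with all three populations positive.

From dz/dt = 0: 0.0234y* = 0.441, so y* = 18.8.
From dx/dt = 0: 0.877(1 - x*/129) = 0.0285·18.8, giving x* = 129·(1 - 0.612) = 50.
From dy/dt = 0: 0.0103·50 - 0.324 = 0.0471z*, so z* = 0.191/0.0471 = 4.05.

x* ≈ 50, y* ≈ 18.8, z* ≈ 4.05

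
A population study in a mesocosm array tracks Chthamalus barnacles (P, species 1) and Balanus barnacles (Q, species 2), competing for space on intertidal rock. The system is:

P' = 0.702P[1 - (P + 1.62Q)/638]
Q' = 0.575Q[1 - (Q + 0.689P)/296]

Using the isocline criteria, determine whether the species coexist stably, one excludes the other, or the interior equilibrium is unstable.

species 1 excludes species 2

Compare the nullcline intercepts: K1/α12 = 638/1.62 = 394 > K2 = 296; K2/α21 = 296/0.689 = 430 < K1 = 638.
Since the inequalities point opposite ways, species 1 can invade but species 2 cannot.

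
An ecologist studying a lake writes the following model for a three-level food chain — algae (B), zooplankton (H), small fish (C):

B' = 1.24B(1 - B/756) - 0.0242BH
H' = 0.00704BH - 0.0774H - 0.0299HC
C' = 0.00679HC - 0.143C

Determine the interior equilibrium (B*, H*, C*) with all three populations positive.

From dC/dt = 0: 0.00679H* = 0.143, so H* = 21.1.
From dB/dt = 0: 1.24(1 - B*/756) = 0.0242·21.1, giving B* = 756·(1 - 0.411) = 445.
From dH/dt = 0: 0.00704·445 - 0.0774 = 0.0299C*, so C* = 3.06/0.0299 = 102.

B* ≈ 445, H* ≈ 21.1, C* ≈ 102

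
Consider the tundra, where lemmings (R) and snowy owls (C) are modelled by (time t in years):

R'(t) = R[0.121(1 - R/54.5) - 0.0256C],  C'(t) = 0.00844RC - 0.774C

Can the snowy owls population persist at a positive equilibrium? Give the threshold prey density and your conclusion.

Threshold R = 91.7; K < 91.7, so no, the predator goes extinct.

The predator equation gives dC/dt > 0 only when R > 0.774/0.00844 = 91.7.
Without the predator, R → K = 54.5. Since 54.5 < 91.7, the predator cannot invade.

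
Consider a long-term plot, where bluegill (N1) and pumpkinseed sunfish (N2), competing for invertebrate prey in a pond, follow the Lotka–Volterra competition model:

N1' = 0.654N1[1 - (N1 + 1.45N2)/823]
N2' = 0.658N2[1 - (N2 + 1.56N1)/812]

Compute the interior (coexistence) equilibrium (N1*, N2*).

Setting both brackets to zero gives the nullclines N1 + 1.45N2 = 823 and 1.56N1 + N2 = 812.
Substituting N2 = 812 - 1.56N1 into the first: N1(1 - 1.45·1.56) = 823 - 1.45·812.
So N1* = -354/-1.26 = 281, and then N2* = 812 - 1.56·281 = 374.

N1* ≈ 281, N2* ≈ 374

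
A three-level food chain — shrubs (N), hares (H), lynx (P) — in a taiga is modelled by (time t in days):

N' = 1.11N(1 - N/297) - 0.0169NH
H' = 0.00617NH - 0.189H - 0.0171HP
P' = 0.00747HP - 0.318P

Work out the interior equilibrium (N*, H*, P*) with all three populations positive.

From dP/dt = 0: 0.00747H* = 0.318, so H* = 42.6.
From dN/dt = 0: 1.11(1 - N*/297) = 0.0169·42.6, giving N* = 297·(1 - 0.648) = 105.
From dH/dt = 0: 0.00617·105 - 0.189 = 0.0171P*, so P* = 0.456/0.0171 = 26.7.

N* ≈ 105, H* ≈ 42.6, P* ≈ 26.7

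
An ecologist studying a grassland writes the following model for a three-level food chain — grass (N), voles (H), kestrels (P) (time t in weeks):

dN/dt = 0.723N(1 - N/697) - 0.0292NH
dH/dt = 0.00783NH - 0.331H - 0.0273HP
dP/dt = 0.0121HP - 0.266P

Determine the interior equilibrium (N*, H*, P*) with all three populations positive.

N* ≈ 78.2, H* ≈ 22, P* ≈ 10.3

From dP/dt = 0: 0.0121H* = 0.266, so H* = 22.
From dN/dt = 0: 0.723(1 - N*/697) = 0.0292·22, giving N* = 697·(1 - 0.888) = 78.2.
From dH/dt = 0: 0.00783·78.2 - 0.331 = 0.0273P*, so P* = 0.281/0.0273 = 10.3.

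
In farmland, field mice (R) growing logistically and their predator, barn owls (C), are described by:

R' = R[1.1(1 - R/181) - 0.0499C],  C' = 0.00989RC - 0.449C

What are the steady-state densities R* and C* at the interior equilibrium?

From dC/dt = 0 with C > 0: 0.00989R* = 0.449, so R* = 45.4.
Substitute into dR/dt = 0: 1.1(1 - 45.4/181) = 0.0499C*.
The bracket is 0.749, giving C* = 0.824/0.0499 = 16.5.

R* ≈ 45.4, C* ≈ 16.5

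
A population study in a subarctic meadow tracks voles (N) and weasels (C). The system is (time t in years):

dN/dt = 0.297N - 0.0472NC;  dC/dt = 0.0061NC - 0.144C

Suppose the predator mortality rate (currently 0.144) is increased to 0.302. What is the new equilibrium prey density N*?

N* ≈ 49.5

At the interior fixed point, setting dC/dt = 0 with C > 0 fixes N* = (predator death rate)/(NC coefficient) — independent of the other coefficients.
With the change, N* = 0.302/0.0061 = 49.5; it rises from 23.6.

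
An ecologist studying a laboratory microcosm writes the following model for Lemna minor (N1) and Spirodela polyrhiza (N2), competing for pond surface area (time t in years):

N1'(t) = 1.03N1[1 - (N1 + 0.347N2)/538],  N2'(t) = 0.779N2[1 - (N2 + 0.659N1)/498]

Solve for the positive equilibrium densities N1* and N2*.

N1* ≈ 473, N2* ≈ 186

Setting both brackets to zero gives the nullclines N1 + 0.347N2 = 538 and 0.659N1 + N2 = 498.
Substituting N2 = 498 - 0.659N1 into the first: N1(1 - 0.347·0.659) = 538 - 0.347·498.
So N1* = 365/0.771 = 473, and then N2* = 498 - 0.659·473 = 186.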